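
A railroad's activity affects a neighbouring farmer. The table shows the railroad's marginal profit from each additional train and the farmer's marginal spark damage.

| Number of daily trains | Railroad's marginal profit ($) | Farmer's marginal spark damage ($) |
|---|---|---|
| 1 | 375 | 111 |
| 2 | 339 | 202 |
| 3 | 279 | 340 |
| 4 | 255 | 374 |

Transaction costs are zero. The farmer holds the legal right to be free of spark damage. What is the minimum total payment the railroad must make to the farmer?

Efficient level: marginal profit ≥ marginal spark damage through level 2, so k* = 2.
With the farmer holding the right, the railroad must at least compensate total damage at k*: 111 + 202 = 313.

$313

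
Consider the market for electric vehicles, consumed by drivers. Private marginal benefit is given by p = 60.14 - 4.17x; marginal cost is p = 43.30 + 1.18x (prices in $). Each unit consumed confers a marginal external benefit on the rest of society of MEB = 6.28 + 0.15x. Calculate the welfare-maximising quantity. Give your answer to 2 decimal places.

x* = 4.45

Social marginal benefit = demand + MEB = 66.42 - 4.02x.
Set SMB = MC: 66.42 - 4.02x = 43.30 + 1.18x → x* = 4.4462.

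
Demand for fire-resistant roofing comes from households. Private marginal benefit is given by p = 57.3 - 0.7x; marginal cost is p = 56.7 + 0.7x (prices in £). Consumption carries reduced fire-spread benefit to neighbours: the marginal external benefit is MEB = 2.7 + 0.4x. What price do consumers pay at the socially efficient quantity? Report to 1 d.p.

Social marginal benefit = demand + MEB = 60.0 - 0.3x.
Set SMB = MC: 60.0 - 0.3x = 56.7 + 0.7x → x* = 3.3000.
Consumer price on the demand curve at x*: 57.3 − 0.7×3.3000 = 54.9900.

P = £55.0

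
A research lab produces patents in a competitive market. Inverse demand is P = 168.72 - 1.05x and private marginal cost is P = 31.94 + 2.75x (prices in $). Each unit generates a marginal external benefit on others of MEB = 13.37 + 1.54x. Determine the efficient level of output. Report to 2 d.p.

x* = 66.44

Social marginal cost = private MC − MEB = 18.57 + 1.21x.
Set SMC = demand: 18.57 + 1.21x = 168.72 - 1.05x → x* = 66.4381.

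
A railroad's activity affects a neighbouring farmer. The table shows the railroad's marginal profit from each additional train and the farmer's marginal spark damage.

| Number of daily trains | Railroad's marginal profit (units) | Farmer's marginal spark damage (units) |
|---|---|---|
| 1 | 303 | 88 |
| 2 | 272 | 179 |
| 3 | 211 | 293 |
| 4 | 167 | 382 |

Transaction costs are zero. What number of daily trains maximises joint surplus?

Bargaining reaches the level where marginal profit last exceeds marginal spark damage.
That holds through level 2 (272 ≥ 179) but not at 3 (211 < 293).

2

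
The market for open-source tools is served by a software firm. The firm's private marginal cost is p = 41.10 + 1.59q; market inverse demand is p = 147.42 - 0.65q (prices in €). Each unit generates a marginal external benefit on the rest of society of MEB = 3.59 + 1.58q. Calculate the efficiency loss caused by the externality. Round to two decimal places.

DWL = €4678.32

Market equilibrium (private): 41.10 + 1.59q = 147.42 - 0.65q → q_m = 47.4643.
Social marginal cost = private MC − MEB = 37.51 + 0.01q.
Set SMC = demand: 37.51 + 0.01q = 147.42 - 0.65q → q* = 166.5303.
The welfare-loss triangle has base |q_m − q*| and height MEB(q_m) (the vertical gap between SMC and demand is zero at q* and MEB at q_m).
DWL = ½ × 119.0660 × 78.5836 = 4678.3175.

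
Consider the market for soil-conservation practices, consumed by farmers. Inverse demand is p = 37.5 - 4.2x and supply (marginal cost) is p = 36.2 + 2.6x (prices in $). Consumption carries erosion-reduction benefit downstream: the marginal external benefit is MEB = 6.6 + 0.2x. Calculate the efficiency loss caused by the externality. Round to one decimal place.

DWL = $3.3

Market equilibrium (private): 36.2 + 2.6x = 37.5 - 4.2x → x_m = 0.1912.
Social marginal benefit = demand + MEB = 44.1 - 4.0x.
Set SMB = MC: 44.1 - 4.0x = 36.2 + 2.6x → x* = 1.1970.
Between x* and x_m the wedge SMB − MC runs linearly from 0 to MEB(x_m), so the loss is a triangle.
DWL = ½ × 1.0058 × 6.6382 = 3.3384.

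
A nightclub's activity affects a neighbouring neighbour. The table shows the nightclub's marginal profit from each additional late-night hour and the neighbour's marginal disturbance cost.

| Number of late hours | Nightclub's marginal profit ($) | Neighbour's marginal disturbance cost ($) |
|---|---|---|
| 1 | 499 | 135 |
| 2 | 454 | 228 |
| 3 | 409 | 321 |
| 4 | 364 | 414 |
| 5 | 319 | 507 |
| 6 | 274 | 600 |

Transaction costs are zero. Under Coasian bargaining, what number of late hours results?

3

Bargaining reaches the level where marginal profit last exceeds marginal disturbance cost.
That holds through level 3 (409 ≥ 321) but not at 4 (364 < 414).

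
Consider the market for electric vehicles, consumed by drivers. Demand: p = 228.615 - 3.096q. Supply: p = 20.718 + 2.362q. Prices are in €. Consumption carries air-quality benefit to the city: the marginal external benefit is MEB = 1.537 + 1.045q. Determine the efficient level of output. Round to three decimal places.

q* = 47.458

Social marginal benefit = demand + MEB = 230.152 - 2.051q.
Set SMB = MC: 230.152 - 2.051q = 20.718 + 2.362q → q* = 47.4584.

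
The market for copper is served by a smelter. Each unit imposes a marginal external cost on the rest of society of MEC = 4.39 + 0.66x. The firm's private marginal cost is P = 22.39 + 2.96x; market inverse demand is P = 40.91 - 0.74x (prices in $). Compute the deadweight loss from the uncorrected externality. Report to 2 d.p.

DWL = $6.79

Market equilibrium (private): 22.39 + 2.96x = 40.91 - 0.74x → x_m = 5.0054.
Social marginal cost = private MC + MEC = 26.78 + 3.62x.
Set SMC = demand: 26.78 + 3.62x = 40.91 - 0.74x → x* = 3.2408.
Between x* and x_m the wedge SMC − demand runs linearly from 0 to MEC(x_m), so the loss is a triangle.
DWL = ½ × 1.7646 × 7.6936 = 6.7881.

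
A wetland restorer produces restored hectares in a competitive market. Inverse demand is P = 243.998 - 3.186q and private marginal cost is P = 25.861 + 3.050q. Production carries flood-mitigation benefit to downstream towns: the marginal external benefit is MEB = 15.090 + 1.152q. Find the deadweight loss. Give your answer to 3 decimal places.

Market equilibrium (private): 25.861 + 3.050q = 243.998 - 3.186q → q_m = 34.9803.
Social marginal cost = private MC − MEB = 10.771 + 1.898q.
Set SMC = demand: 10.771 + 1.898q = 243.998 - 3.186q → q* = 45.8747.
Between q* and q_m the wedge demand − SMC runs linearly from 0 to MEB(q_m), so the loss is a triangle.
DWL = ½ × 10.8944 × 55.3873 = 301.7057.

DWL = 301.706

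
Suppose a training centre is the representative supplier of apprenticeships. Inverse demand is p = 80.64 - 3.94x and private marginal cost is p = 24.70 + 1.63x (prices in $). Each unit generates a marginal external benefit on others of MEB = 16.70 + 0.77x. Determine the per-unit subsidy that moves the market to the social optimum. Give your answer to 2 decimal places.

Social marginal cost = private MC − MEB = 8.00 + 0.86x.
Set SMC = demand: 8.00 + 0.86x = 80.64 - 3.94x → x* = 15.1333.
The Pigouvian subsidy equals MEB at x*: 16.70 + 0.77×15.1333 = 28.3526.

subsidy = $28.35 per unit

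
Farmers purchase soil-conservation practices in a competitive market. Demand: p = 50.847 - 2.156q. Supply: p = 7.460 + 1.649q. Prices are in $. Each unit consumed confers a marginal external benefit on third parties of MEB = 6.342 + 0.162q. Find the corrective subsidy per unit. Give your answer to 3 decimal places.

Social marginal benefit = demand + MEB = 57.189 - 1.994q.
Set SMB = MC: 57.189 - 1.994q = 7.460 + 1.649q → q* = 13.6506.
The Pigouvian subsidy equals MEB at q*: 6.342 + 0.162×13.6506 = 8.5534.

subsidy = $8.553 per unit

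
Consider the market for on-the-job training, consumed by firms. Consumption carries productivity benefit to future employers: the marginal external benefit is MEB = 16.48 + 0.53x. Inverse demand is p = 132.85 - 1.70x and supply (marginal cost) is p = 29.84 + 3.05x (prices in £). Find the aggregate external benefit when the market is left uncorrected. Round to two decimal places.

£482.02

Market equilibrium (private): 29.84 + 3.05x = 132.85 - 1.70x → x_m = 21.6863.
Total external benefit = ∫₀^{x_m} (16.48 + 0.53x) dx = 16.48×21.6863 + ½×0.53×21.6863² = 482.0186.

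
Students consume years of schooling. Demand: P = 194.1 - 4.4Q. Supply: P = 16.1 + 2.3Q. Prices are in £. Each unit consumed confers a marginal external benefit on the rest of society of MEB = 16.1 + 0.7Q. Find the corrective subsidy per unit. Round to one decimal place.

Social marginal benefit = demand + MEB = 210.2 - 3.7Q.
Set SMB = MC: 210.2 - 3.7Q = 16.1 + 2.3Q → Q* = 32.3500.
The Pigouvian subsidy equals MEB at Q*: 16.1 + 0.7×32.3500 = 38.7450.

subsidy = £38.7 per unit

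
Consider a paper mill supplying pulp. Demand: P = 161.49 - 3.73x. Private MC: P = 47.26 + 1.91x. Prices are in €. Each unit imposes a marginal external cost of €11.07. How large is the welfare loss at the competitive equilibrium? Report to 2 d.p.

Market equilibrium (private): 47.26 + 1.91x = 161.49 - 3.73x → x_m = 20.2535.
Social marginal cost = private MC + MEC = 58.33 + 1.91x.
Set SMC = demand: 58.33 + 1.91x = 161.49 - 3.73x → x* = 18.2908.
Height of the DWL triangle at x_m is SMC(x_m) − demand(x_m) = MEC(x_m) = 11.0700.
DWL = ½ × 1.9627 × 11.0700 = 10.8635.

DWL = €10.86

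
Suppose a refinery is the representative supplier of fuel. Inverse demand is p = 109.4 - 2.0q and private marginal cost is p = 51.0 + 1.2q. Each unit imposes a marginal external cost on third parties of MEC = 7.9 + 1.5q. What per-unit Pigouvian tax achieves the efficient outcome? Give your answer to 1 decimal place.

Social marginal cost = private MC + MEC = 58.9 + 2.7q.
Set SMC = demand: 58.9 + 2.7q = 109.4 - 2.0q → q* = 10.7447.
The Pigouvian tax equals MEC at q*: 7.9 + 1.5×10.7447 = 24.0171.

tax = 24.0 per unit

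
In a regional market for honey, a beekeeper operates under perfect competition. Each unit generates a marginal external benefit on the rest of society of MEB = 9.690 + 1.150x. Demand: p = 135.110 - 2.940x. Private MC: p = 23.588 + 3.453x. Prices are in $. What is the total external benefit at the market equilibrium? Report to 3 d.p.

$344.013

Market equilibrium (private): 23.588 + 3.453x = 135.110 - 2.940x → x_m = 17.4444.
Total external benefit = ∫₀^{x_m} (9.690 + 1.150x) dx = 9.690×17.4444 + ½×1.150×17.4444² = 344.0128.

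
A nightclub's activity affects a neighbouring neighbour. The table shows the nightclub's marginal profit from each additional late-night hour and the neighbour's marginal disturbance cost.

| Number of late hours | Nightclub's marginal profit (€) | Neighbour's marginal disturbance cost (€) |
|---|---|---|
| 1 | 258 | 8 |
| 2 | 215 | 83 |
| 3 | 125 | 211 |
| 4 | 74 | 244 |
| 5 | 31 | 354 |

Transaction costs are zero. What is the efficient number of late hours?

2

Bargaining reaches the level where marginal profit last exceeds marginal disturbance cost.
That holds through level 2 (215 ≥ 83) but not at 3 (125 < 211).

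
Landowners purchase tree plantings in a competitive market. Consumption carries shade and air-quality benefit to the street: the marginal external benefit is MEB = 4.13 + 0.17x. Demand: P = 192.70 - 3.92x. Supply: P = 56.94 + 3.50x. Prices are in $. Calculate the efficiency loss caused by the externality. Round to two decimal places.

DWL = $3.62

Market equilibrium (private): 56.94 + 3.50x = 192.70 - 3.92x → x_m = 18.2965.
Social marginal benefit = demand + MEB = 196.83 - 3.75x.
Set SMB = MC: 196.83 - 3.75x = 56.94 + 3.50x → x* = 19.2952.
The loss is the area between SMB and MC from x* to x_m; with linear curves that's a triangle of height MEB(x_m).
DWL = ½ × 0.9987 × 7.2404 = 3.6155.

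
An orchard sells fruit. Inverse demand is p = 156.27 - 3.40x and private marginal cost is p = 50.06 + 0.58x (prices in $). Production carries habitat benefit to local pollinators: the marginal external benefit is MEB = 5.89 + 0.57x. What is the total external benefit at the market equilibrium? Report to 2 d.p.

Market equilibrium (private): 50.06 + 0.58x = 156.27 - 3.40x → x_m = 26.6859.
Total external benefit = ∫₀^{x_m} (5.89 + 0.57x) dx = 5.89×26.6859 + ½×0.57×26.6859² = 360.1391.

$360.14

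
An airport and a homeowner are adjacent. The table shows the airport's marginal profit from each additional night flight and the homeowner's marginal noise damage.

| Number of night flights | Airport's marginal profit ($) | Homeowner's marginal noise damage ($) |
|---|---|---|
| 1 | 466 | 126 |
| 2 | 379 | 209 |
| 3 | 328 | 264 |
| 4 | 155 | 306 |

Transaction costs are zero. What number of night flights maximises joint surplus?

Bargaining reaches the level where marginal profit last exceeds marginal noise damage.
That holds through level 3 (328 ≥ 264) but not at 4 (155 < 306).

3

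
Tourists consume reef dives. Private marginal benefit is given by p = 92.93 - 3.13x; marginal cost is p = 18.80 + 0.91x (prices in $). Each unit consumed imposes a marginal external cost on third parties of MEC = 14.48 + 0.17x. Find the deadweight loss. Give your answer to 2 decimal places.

DWL = $36.79

Market equilibrium (private): 18.80 + 0.91x = 92.93 - 3.13x → x_m = 18.3490.
Social marginal benefit = demand − MEC = 78.45 - 3.30x.
Set SMB = MC: 78.45 - 3.30x = 18.80 + 0.91x → x* = 14.1686.
Between x* and x_m the wedge MC − SMB runs linearly from 0 to MEC(x_m), so the loss is a triangle.
DWL = ½ × 4.1804 × 17.5993 = 36.7861.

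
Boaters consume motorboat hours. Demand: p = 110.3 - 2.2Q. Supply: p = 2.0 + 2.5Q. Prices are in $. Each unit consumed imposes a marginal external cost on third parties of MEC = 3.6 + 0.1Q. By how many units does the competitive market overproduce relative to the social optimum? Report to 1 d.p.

1.2 units

Market equilibrium (private): 2.0 + 2.5Q = 110.3 - 2.2Q → Q_m = 23.0426.
Social marginal benefit = demand − MEC = 106.7 - 2.3Q.
Set SMB = MC: 106.7 - 2.3Q = 2.0 + 2.5Q → Q* = 21.8125.
Gap = |23.0426 − 21.8125| = 1.2301.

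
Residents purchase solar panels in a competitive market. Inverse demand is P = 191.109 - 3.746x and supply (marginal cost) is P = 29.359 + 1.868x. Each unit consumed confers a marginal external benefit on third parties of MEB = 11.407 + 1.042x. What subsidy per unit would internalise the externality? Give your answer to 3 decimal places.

subsidy = 50.871 per unit

Social marginal benefit = demand + MEB = 202.516 - 2.704x.
Set SMB = MC: 202.516 - 2.704x = 29.359 + 1.868x → x* = 37.8734.
The Pigouvian subsidy equals MEB at x*: 11.407 + 1.042×37.8734 = 50.8711.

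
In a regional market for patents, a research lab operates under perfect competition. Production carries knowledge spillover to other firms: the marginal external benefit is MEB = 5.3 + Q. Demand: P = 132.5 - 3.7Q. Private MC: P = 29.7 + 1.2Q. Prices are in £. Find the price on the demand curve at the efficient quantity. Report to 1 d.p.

P = £29.9

Social marginal cost = private MC − MEB = 24.4 + 0.2Q.
Set SMC = demand: 24.4 + 0.2Q = 132.5 - 3.7Q → Q* = 27.7179.
Consumer price on the demand curve at Q*: 132.5 − 3.7×27.7179 = 29.9438.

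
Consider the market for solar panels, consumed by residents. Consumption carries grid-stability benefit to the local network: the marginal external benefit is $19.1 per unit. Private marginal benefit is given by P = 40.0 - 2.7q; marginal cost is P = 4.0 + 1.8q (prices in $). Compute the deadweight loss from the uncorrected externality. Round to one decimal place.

DWL = $40.5

Market equilibrium (private): 4.0 + 1.8q = 40.0 - 2.7q → q_m = 8.0000.
Social marginal benefit = demand + MEB = 59.1 - 2.7q.
Set SMB = MC: 59.1 - 2.7q = 4.0 + 1.8q → q* = 12.2444.
The welfare-loss triangle has base |q_m − q*| and height MEB(q_m) (the vertical gap between SMB and MC is zero at q* and MEB at q_m).
DWL = ½ × 4.2444 × 19.1000 = 40.5340.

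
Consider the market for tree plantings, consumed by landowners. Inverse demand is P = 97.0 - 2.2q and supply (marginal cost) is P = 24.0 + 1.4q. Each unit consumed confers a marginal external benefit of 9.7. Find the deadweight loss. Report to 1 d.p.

Market equilibrium (private): 24.0 + 1.4q = 97.0 - 2.2q → q_m = 20.2778.
Social marginal benefit = demand + MEB = 106.7 - 2.2q.
Set SMB = MC: 106.7 - 2.2q = 24.0 + 1.4q → q* = 22.9722.
The loss is the area between SMB and MC from q* to q_m; with linear curves that's a triangle of height MEB(q_m).
DWL = ½ × 2.6944 × 9.7000 = 13.0678.

DWL = 13.1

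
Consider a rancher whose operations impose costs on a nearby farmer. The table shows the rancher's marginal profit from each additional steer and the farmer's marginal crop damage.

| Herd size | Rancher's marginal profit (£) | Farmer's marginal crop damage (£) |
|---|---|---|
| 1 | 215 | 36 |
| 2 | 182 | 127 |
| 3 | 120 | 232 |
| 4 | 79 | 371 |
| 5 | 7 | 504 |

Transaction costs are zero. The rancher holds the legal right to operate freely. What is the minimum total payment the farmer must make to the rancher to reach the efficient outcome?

£206

Left alone the rancher would choose level 5 (marginal profit stays positive).
Efficient level: k* = 2 (marginal profit ≥ marginal crop damage through 2).
The farmer must at least cover the rancher's forgone profit from cutting 5→2: 120 + 79 + 7 = 206.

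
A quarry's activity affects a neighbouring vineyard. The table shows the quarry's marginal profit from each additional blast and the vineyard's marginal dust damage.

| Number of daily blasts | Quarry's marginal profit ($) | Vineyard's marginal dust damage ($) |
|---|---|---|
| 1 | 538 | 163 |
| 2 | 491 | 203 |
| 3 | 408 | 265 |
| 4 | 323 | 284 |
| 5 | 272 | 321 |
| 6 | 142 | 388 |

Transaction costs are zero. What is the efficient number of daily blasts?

4

Bargaining reaches the level where marginal profit last exceeds marginal dust damage.
That holds through level 4 (323 ≥ 284) but not at 5 (272 < 321).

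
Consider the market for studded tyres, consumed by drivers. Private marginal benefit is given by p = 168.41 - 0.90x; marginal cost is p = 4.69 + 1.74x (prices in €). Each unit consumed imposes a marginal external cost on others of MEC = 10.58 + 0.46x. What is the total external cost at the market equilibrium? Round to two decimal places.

€1540.67

Market equilibrium (private): 4.69 + 1.74x = 168.41 - 0.90x → x_m = 62.0152.
Total external cost = ∫₀^{x_m} (10.58 + 0.46x) dx = 10.58×62.0152 + ½×0.46×62.0152² = 1540.6744.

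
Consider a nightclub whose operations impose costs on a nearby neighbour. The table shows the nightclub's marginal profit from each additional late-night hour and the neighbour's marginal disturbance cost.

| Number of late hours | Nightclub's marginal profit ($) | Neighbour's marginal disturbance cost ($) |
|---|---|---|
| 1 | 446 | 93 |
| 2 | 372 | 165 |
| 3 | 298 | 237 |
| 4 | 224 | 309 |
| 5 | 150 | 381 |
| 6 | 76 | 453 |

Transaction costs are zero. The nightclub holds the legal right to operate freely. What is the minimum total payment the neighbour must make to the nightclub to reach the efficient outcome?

$450

Left alone the nightclub would choose level 6 (marginal profit stays positive).
Efficient level: k* = 3 (marginal profit ≥ marginal disturbance cost through 3).
The neighbour must at least cover the nightclub's forgone profit from cutting 6→3: 224 + 150 + 76 = 450.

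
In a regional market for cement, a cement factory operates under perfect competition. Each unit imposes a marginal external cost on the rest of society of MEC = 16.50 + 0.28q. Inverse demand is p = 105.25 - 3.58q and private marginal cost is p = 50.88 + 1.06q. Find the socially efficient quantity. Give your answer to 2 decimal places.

q* = 7.70

Social marginal cost = private MC + MEC = 67.38 + 1.34q.
Set SMC = demand: 67.38 + 1.34q = 105.25 - 3.58q → q* = 7.6972.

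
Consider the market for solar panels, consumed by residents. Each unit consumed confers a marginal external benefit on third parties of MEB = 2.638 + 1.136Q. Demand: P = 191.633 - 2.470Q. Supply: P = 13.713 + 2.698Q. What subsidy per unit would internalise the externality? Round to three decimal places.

subsidy = 53.510 per unit

Social marginal benefit = demand + MEB = 194.271 - 1.334Q.
Set SMB = MC: 194.271 - 1.334Q = 13.713 + 2.698Q → Q* = 44.7813.
The Pigouvian subsidy equals MEB at Q*: 2.638 + 1.136×44.7813 = 53.5096.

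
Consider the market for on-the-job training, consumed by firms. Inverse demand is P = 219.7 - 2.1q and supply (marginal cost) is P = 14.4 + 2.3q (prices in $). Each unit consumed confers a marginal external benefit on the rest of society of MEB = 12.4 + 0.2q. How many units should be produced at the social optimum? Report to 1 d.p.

Social marginal benefit = demand + MEB = 232.1 - 1.9q.
Set SMB = MC: 232.1 - 1.9q = 14.4 + 2.3q → q* = 51.8333.

q* = 51.8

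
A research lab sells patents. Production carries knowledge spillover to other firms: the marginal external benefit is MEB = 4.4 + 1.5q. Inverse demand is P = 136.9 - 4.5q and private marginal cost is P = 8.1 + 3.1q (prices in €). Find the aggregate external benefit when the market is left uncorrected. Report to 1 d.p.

€290.0

Market equilibrium (private): 8.1 + 3.1q = 136.9 - 4.5q → q_m = 16.9474.
Total external benefit = ∫₀^{q_m} (4.4 + 1.5q) dq = 4.4×16.9474 + ½×1.5×16.9474² = 289.9793.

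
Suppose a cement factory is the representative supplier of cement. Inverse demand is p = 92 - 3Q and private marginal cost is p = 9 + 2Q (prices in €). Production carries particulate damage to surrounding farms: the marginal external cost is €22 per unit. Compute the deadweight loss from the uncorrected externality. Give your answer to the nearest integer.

Market equilibrium (private): 9 + 2Q = 92 - 3Q → Q_m = 16.6000.
Social marginal cost = private MC + MEC = 31 + 2Q.
Set SMC = demand: 31 + 2Q = 92 - 3Q → Q* = 12.2000.
Height of the DWL triangle at Q_m is SMC(Q_m) − demand(Q_m) = MEC(Q_m) = 22.0000.
DWL = ½ × 4.4000 × 22.0000 = 48.4000.

DWL = €48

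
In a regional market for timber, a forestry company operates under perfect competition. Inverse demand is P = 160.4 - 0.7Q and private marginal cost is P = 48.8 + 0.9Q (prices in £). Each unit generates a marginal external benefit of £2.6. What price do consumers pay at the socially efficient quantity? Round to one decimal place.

P = £110.4

Social marginal cost = private MC − MEB = 46.2 + 0.9Q.
Set SMC = demand: 46.2 + 0.9Q = 160.4 - 0.7Q → Q* = 71.3750.
Consumer price on the demand curve at Q*: 160.4 − 0.7×71.3750 = 110.4375.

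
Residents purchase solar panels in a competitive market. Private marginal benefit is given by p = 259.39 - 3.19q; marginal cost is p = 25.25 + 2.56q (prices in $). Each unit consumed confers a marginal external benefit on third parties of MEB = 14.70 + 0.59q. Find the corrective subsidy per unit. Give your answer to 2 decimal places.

Social marginal benefit = demand + MEB = 274.09 - 2.60q.
Set SMB = MC: 274.09 - 2.60q = 25.25 + 2.56q → q* = 48.2248.
The Pigouvian subsidy equals MEB at q*: 14.70 + 0.59×48.2248 = 43.1526.

subsidy = $43.15 per unit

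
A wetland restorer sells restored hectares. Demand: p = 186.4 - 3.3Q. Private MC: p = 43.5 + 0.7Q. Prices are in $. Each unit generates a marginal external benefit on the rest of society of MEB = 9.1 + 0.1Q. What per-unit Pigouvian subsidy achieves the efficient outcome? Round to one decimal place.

subsidy = $13.0 per unit

Social marginal cost = private MC − MEB = 34.4 + 0.6Q.
Set SMC = demand: 34.4 + 0.6Q = 186.4 - 3.3Q → Q* = 38.9744.
The Pigouvian subsidy equals MEB at Q*: 9.1 + 0.1×38.9744 = 12.9974.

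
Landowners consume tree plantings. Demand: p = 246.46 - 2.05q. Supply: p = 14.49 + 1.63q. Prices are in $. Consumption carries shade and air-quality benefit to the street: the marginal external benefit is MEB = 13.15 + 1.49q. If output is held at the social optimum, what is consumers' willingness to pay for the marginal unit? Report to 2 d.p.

Social marginal benefit = demand + MEB = 259.61 - 0.56q.
Set SMB = MC: 259.61 - 0.56q = 14.49 + 1.63q → q* = 111.9269.
Consumer price on the demand curve at q*: 246.46 − 2.05×111.9269 = 17.0099.

P = $17.01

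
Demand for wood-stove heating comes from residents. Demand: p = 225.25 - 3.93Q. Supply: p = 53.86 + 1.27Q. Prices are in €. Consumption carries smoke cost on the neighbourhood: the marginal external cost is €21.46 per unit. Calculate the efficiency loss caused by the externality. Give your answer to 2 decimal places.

Market equilibrium (private): 53.86 + 1.27Q = 225.25 - 3.93Q → Q_m = 32.9596.
Social marginal benefit = demand − MEC = 203.79 - 3.93Q.
Set SMB = MC: 203.79 - 3.93Q = 53.86 + 1.27Q → Q* = 28.8327.
The loss is the area between SMB and MC from Q* to Q_m; with linear curves that's a triangle of height MEC(Q_m).
DWL = ½ × 4.1269 × 21.4600 = 44.2816.

DWL = €44.28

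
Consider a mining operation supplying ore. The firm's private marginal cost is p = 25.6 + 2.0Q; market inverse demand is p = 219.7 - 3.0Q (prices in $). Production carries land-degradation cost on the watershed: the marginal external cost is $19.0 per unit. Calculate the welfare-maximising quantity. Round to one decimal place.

Social marginal cost = private MC + MEC = 44.6 + 2.0Q.
Set SMC = demand: 44.6 + 2.0Q = 219.7 - 3.0Q → Q* = 35.0200.

Q* = 35.0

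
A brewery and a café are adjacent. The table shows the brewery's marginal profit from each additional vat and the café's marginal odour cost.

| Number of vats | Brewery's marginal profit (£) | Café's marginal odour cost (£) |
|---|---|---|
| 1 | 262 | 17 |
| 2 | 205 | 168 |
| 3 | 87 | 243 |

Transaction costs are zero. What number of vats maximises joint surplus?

2

Bargaining reaches the level where marginal profit last exceeds marginal odour cost.
That holds through level 2 (205 ≥ 168) but not at 3 (87 < 243).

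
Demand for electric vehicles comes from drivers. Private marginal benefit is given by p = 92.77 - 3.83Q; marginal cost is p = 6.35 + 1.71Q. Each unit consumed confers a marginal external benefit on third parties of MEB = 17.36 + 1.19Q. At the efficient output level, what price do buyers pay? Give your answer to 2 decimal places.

Social marginal benefit = demand + MEB = 110.13 - 2.64Q.
Set SMB = MC: 110.13 - 2.64Q = 6.35 + 1.71Q → Q* = 23.8575.
Consumer price on the demand curve at Q*: 92.77 − 3.83×23.8575 = 1.3958.

P = 1.40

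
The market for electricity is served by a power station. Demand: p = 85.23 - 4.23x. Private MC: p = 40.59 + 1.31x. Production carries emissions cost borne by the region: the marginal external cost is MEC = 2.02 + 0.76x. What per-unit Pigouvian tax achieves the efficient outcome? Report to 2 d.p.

Social marginal cost = private MC + MEC = 42.61 + 2.07x.
Set SMC = demand: 42.61 + 2.07x = 85.23 - 4.23x → x* = 6.7651.
The Pigouvian tax equals MEC at x*: 2.02 + 0.76×6.7651 = 7.1615.

tax = 7.16 per unit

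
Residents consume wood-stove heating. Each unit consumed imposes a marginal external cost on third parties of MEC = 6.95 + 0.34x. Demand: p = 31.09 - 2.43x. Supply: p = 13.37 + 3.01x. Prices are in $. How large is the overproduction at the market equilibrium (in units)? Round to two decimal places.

1.39 units

Market equilibrium (private): 13.37 + 3.01x = 31.09 - 2.43x → x_m = 3.2574.
Social marginal benefit = demand − MEC = 24.14 - 2.77x.
Set SMB = MC: 24.14 - 2.77x = 13.37 + 3.01x → x* = 1.8633.
Gap = |3.2574 − 1.8633| = 1.3941.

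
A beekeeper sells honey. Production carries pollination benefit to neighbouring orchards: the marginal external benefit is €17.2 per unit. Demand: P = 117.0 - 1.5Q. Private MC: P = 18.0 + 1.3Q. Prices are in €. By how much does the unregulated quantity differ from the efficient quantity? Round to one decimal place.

Market equilibrium (private): 18.0 + 1.3Q = 117.0 - 1.5Q → Q_m = 35.3571.
Social marginal cost = private MC − MEB = 0.8 + 1.3Q.
Set SMC = demand: 0.8 + 1.3Q = 117.0 - 1.5Q → Q* = 41.5000.
Gap = |35.3571 − 41.5000| = 6.1429.

6.1 units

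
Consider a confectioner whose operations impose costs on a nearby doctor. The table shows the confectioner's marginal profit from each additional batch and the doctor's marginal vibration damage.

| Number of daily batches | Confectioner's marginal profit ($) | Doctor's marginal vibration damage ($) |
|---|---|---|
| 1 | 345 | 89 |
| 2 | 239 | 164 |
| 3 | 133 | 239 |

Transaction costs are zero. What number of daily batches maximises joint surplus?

2

Bargaining reaches the level where marginal profit last exceeds marginal vibration damage.
That holds through level 2 (239 ≥ 164) but not at 3 (133 < 239).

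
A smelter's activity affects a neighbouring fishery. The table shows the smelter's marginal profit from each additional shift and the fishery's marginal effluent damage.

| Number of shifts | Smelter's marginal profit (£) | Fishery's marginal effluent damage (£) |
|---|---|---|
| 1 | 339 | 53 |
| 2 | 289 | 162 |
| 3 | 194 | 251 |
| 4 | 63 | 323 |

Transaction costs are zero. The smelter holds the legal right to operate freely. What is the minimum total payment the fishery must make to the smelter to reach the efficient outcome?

Left alone the smelter would choose level 4 (marginal profit stays positive).
Efficient level: k* = 2 (marginal profit ≥ marginal effluent damage through 2).
The fishery must at least cover the smelter's forgone profit from cutting 4→2: 194 + 63 = 257.

£257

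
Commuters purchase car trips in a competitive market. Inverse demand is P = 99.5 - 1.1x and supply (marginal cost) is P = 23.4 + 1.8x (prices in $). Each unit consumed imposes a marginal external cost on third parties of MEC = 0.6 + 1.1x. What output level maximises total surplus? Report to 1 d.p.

Social marginal benefit = demand − MEC = 98.9 - 2.2x.
Set SMB = MC: 98.9 - 2.2x = 23.4 + 1.8x → x* = 18.8750.

x* = 18.9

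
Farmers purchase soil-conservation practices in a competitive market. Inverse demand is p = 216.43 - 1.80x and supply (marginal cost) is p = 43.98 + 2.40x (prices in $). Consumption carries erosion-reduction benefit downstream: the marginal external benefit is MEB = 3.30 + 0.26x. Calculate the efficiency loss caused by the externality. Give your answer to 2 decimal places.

DWL = $24.79

Market equilibrium (private): 43.98 + 2.40x = 216.43 - 1.80x → x_m = 41.0595.
Social marginal benefit = demand + MEB = 219.73 - 1.54x.
Set SMB = MC: 219.73 - 1.54x = 43.98 + 2.40x → x* = 44.6066.
Height of the DWL triangle at x_m is SMB(x_m) − MC(x_m) = MEB(x_m) = 13.9755.
DWL = ½ × 3.5471 × 13.9755 = 24.7862.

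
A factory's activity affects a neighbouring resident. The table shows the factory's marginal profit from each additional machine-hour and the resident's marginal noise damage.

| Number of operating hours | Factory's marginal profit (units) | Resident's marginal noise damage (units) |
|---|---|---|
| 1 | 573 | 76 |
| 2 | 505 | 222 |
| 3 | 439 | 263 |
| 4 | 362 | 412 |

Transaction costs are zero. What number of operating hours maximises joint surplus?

Bargaining reaches the level where marginal profit last exceeds marginal noise damage.
That holds through level 3 (439 ≥ 263) but not at 4 (362 < 412).

3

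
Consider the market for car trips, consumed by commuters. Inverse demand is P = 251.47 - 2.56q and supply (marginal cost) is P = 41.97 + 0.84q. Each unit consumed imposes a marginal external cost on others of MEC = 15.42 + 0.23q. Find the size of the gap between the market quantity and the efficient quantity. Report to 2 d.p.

Market equilibrium (private): 41.97 + 0.84q = 251.47 - 2.56q → q_m = 61.6176.
Social marginal benefit = demand − MEC = 236.05 - 2.79q.
Set SMB = MC: 236.05 - 2.79q = 41.97 + 0.84q → q* = 53.4656.
Gap = |61.6176 − 53.4656| = 8.1520.

8.15 units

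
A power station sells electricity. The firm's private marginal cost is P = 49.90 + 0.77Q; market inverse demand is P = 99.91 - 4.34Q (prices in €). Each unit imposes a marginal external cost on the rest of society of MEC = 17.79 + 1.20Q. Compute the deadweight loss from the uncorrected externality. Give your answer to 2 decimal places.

Market equilibrium (private): 49.90 + 0.77Q = 99.91 - 4.34Q → Q_m = 9.7867.
Social marginal cost = private MC + MEC = 67.69 + 1.97Q.
Set SMC = demand: 67.69 + 1.97Q = 99.91 - 4.34Q → Q* = 5.1062.
The welfare-loss triangle has base |Q_m − Q*| and height MEC(Q_m) (the vertical gap between SMC and demand is zero at Q* and MEC at Q_m).
DWL = ½ × 4.6805 × 29.5340 = 69.1169.

DWL = €69.12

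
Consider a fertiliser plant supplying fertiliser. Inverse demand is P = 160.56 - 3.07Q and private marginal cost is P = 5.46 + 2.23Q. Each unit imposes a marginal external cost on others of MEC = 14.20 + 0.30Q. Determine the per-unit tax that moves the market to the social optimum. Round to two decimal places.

tax = 21.75 per unit

Social marginal cost = private MC + MEC = 19.66 + 2.53Q.
Set SMC = demand: 19.66 + 2.53Q = 160.56 - 3.07Q → Q* = 25.1607.
The Pigouvian tax equals MEC at Q*: 14.20 + 0.30×25.1607 = 21.7482.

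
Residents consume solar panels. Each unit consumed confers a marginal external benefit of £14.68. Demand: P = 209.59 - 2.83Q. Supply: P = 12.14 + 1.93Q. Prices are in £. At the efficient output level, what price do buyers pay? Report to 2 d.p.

Social marginal benefit = demand + MEB = 224.27 - 2.83Q.
Set SMB = MC: 224.27 - 2.83Q = 12.14 + 1.93Q → Q* = 44.5651.
Consumer price on the demand curve at Q*: 209.59 − 2.83×44.5651 = 83.4708.

P = £83.47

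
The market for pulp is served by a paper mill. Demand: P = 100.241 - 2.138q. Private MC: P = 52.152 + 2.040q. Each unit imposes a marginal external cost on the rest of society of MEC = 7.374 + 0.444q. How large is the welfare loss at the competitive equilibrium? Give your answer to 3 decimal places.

DWL = 16.861

Market equilibrium (private): 52.152 + 2.040q = 100.241 - 2.138q → q_m = 11.5101.
Social marginal cost = private MC + MEC = 59.526 + 2.484q.
Set SMC = demand: 59.526 + 2.484q = 100.241 - 2.138q → q* = 8.8090.
The welfare-loss triangle has base |q_m − q*| and height MEC(q_m) (the vertical gap between SMC and demand is zero at q* and MEC at q_m).
DWL = ½ × 2.7011 × 12.4845 = 16.8609.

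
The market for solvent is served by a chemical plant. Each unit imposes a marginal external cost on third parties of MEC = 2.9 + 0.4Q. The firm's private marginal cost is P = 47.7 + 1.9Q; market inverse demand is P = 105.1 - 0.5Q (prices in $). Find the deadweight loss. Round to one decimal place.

DWL = $27.8

Market equilibrium (private): 47.7 + 1.9Q = 105.1 - 0.5Q → Q_m = 23.9167.
Social marginal cost = private MC + MEC = 50.6 + 2.3Q.
Set SMC = demand: 50.6 + 2.3Q = 105.1 - 0.5Q → Q* = 19.4643.
Height of the DWL triangle at Q_m is SMC(Q_m) − demand(Q_m) = MEC(Q_m) = 12.4667.
DWL = ½ × 4.4524 × 12.4667 = 27.7534.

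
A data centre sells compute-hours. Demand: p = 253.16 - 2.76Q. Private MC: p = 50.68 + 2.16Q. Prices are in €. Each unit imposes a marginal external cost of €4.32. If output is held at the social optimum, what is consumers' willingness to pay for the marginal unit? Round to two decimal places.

P = €142.00

Social marginal cost = private MC + MEC = 55.00 + 2.16Q.
Set SMC = demand: 55.00 + 2.16Q = 253.16 - 2.76Q → Q* = 40.2764.
Consumer price on the demand curve at Q*: 253.16 − 2.76×40.2764 = 141.9971.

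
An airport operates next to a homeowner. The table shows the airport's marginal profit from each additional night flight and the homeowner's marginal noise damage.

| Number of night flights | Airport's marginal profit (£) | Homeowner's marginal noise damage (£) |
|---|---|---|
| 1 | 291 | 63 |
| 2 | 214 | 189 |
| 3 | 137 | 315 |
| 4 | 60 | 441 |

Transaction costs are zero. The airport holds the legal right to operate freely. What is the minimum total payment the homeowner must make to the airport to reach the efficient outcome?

Left alone the airport would choose level 4 (marginal profit stays positive).
Efficient level: k* = 2 (marginal profit ≥ marginal noise damage through 2).
The homeowner must at least cover the airport's forgone profit from cutting 4→2: 137 + 60 = 197.

£197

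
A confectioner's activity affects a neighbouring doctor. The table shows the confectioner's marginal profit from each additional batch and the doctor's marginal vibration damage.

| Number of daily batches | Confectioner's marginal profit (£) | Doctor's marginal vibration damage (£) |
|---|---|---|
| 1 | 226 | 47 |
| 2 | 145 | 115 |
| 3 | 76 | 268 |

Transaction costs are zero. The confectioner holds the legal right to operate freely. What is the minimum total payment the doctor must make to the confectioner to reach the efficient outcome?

Left alone the confectioner would choose level 3 (marginal profit stays positive).
Efficient level: k* = 2 (marginal profit ≥ marginal vibration damage through 2).
The doctor must at least cover the confectioner's forgone profit from cutting 3→2: 76 = 76.

£76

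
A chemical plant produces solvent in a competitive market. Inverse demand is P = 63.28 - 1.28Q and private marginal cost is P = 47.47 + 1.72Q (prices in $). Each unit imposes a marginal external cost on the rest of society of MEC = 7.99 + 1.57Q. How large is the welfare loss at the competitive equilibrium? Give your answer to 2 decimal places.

DWL = $28.94

Market equilibrium (private): 47.47 + 1.72Q = 63.28 - 1.28Q → Q_m = 5.2700.
Social marginal cost = private MC + MEC = 55.46 + 3.29Q.
Set SMC = demand: 55.46 + 3.29Q = 63.28 - 1.28Q → Q* = 1.7112.
The welfare-loss triangle has base |Q_m − Q*| and height MEC(Q_m) (the vertical gap between SMC and demand is zero at Q* and MEC at Q_m).
DWL = ½ × 3.5588 × 16.2639 = 28.9400.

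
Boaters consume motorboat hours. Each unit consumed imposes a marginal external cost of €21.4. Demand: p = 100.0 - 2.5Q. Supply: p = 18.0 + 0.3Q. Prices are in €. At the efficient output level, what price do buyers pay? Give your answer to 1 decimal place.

P = €45.9

Social marginal benefit = demand − MEC = 78.6 - 2.5Q.
Set SMB = MC: 78.6 - 2.5Q = 18.0 + 0.3Q → Q* = 21.6429.
Consumer price on the demand curve at Q*: 100.0 − 2.5×21.6429 = 45.8928.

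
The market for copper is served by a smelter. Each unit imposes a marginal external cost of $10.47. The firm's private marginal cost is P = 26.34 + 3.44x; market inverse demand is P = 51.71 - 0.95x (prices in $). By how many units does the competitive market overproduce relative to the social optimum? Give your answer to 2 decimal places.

2.38 units

Market equilibrium (private): 26.34 + 3.44x = 51.71 - 0.95x → x_m = 5.7790.
Social marginal cost = private MC + MEC = 36.81 + 3.44x.
Set SMC = demand: 36.81 + 3.44x = 51.71 - 0.95x → x* = 3.3941.
Gap = |5.7790 − 3.3941| = 2.3849.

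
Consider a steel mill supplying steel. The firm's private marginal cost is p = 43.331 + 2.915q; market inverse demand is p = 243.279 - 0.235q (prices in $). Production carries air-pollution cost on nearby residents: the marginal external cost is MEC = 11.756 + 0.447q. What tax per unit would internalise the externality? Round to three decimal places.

tax = $35.143 per unit

Social marginal cost = private MC + MEC = 55.087 + 3.362q.
Set SMC = demand: 55.087 + 3.362q = 243.279 - 0.235q → q* = 52.3192.
The Pigouvian tax equals MEC at q*: 11.756 + 0.447×52.3192 = 35.1427.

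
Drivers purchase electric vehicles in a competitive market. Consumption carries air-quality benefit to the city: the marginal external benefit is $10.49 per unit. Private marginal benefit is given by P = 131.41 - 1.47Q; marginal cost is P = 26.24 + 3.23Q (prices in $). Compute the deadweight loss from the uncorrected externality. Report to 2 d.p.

DWL = $11.71

Market equilibrium (private): 26.24 + 3.23Q = 131.41 - 1.47Q → Q_m = 22.3766.
Social marginal benefit = demand + MEB = 141.90 - 1.47Q.
Set SMB = MC: 141.90 - 1.47Q = 26.24 + 3.23Q → Q* = 24.6085.
The loss is the area between SMB and MC from Q* to Q_m; with linear curves that's a triangle of height MEB(Q_m).
DWL = ½ × 2.2319 × 10.4900 = 11.7063.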